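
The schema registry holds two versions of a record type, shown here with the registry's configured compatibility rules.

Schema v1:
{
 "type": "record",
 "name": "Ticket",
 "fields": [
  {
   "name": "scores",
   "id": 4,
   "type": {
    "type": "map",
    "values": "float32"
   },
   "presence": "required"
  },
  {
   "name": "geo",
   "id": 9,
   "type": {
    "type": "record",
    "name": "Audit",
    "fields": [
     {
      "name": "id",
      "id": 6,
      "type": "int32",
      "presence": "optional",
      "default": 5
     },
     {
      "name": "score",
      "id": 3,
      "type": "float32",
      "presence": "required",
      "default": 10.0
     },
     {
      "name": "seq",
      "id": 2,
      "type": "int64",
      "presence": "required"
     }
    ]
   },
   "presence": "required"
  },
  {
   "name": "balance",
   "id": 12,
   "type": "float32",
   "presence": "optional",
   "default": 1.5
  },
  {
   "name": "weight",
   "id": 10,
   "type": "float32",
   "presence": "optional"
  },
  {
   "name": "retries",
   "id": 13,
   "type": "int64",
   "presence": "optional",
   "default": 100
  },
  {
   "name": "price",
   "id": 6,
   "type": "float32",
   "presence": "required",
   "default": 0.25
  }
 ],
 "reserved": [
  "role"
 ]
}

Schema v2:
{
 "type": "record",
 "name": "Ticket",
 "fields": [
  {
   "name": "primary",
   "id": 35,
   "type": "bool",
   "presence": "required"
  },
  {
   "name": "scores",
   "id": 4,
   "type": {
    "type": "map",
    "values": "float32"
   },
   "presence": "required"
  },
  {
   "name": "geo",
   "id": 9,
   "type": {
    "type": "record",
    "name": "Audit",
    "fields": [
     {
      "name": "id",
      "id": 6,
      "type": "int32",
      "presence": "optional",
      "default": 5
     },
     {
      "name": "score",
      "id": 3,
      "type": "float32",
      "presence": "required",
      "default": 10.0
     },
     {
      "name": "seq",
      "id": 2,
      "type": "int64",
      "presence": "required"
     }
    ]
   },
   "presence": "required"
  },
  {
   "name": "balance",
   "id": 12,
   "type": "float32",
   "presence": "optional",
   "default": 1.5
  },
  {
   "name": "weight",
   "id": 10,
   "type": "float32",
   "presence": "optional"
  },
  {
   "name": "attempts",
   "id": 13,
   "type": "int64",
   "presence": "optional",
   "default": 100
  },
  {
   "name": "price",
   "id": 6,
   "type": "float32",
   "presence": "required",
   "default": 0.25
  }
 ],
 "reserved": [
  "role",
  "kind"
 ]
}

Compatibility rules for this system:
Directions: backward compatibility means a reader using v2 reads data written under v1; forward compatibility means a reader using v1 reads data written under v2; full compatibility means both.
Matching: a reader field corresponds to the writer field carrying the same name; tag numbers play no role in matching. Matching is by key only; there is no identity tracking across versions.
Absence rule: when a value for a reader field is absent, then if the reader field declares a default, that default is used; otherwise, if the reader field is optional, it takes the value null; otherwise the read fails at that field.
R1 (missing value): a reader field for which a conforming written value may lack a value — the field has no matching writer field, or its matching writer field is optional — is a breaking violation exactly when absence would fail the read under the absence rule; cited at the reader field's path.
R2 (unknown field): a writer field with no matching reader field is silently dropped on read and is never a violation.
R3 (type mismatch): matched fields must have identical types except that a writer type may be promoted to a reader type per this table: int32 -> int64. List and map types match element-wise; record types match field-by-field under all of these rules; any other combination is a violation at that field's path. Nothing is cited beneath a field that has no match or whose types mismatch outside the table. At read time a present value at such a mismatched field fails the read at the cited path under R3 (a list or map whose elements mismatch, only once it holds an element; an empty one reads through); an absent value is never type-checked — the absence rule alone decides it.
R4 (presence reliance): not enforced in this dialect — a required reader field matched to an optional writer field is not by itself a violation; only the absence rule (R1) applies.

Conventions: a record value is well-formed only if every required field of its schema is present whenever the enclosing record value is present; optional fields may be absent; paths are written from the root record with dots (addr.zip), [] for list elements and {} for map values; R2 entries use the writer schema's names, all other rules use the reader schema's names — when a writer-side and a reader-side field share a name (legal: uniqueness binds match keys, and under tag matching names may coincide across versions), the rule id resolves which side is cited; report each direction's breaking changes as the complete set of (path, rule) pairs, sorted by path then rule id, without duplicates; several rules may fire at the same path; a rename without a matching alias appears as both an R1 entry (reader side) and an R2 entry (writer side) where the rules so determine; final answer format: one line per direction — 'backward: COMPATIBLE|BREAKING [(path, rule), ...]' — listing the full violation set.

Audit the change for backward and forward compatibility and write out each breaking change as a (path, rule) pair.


backward: BREAKING [(primary, R1)]; forward: COMPATIBLE []

in Ticket below, arrows point writer -> reader
backward on Ticket — v2 reading data written by v1:
  primary: no writer match
  map<string, float32> -> map<string, float32>, writer required: scores aligns to scores
  Audit -> Audit, writer required: geo aligns to geo
  float32 -> float32, writer optional: balance aligns to balance
  float32 -> float32, writer optional: weight aligns to weight
  attempts: no writer match
  float32 -> float32, writer required: price aligns to price
  retries (writer side), unknown to reader
  int32 -> int32, writer optional: geo.id aligns to geo.id
  float32 -> float32, writer required: geo.score aligns to geo.score
  int64 -> int64, writer required: geo.seq aligns to geo.seq
  R1 fires at primary
  backward on Ticket therefore BREAKING (1)
forward on Ticket — v1 reading data written by v2:
  map<string, float32> -> map<string, float32>, writer required: scores aligns to scores
  Audit -> Audit, writer required: geo aligns to geo
  float32 -> float32, writer optional: balance aligns to balance
  float32 -> float32, writer optional: weight aligns to weight
  retries: no writer match
  float32 -> float32, writer required: price aligns to price
  primary (writer side), unknown to reader
  attempts (writer side), unknown to reader
  int32 -> int32, writer optional: geo.id aligns to geo.id
  float32 -> float32, writer required: geo.score aligns to geo.score
  int64 -> int64, writer required: geo.seq aligns to geo.seq
  => forward: COMPATIBLE


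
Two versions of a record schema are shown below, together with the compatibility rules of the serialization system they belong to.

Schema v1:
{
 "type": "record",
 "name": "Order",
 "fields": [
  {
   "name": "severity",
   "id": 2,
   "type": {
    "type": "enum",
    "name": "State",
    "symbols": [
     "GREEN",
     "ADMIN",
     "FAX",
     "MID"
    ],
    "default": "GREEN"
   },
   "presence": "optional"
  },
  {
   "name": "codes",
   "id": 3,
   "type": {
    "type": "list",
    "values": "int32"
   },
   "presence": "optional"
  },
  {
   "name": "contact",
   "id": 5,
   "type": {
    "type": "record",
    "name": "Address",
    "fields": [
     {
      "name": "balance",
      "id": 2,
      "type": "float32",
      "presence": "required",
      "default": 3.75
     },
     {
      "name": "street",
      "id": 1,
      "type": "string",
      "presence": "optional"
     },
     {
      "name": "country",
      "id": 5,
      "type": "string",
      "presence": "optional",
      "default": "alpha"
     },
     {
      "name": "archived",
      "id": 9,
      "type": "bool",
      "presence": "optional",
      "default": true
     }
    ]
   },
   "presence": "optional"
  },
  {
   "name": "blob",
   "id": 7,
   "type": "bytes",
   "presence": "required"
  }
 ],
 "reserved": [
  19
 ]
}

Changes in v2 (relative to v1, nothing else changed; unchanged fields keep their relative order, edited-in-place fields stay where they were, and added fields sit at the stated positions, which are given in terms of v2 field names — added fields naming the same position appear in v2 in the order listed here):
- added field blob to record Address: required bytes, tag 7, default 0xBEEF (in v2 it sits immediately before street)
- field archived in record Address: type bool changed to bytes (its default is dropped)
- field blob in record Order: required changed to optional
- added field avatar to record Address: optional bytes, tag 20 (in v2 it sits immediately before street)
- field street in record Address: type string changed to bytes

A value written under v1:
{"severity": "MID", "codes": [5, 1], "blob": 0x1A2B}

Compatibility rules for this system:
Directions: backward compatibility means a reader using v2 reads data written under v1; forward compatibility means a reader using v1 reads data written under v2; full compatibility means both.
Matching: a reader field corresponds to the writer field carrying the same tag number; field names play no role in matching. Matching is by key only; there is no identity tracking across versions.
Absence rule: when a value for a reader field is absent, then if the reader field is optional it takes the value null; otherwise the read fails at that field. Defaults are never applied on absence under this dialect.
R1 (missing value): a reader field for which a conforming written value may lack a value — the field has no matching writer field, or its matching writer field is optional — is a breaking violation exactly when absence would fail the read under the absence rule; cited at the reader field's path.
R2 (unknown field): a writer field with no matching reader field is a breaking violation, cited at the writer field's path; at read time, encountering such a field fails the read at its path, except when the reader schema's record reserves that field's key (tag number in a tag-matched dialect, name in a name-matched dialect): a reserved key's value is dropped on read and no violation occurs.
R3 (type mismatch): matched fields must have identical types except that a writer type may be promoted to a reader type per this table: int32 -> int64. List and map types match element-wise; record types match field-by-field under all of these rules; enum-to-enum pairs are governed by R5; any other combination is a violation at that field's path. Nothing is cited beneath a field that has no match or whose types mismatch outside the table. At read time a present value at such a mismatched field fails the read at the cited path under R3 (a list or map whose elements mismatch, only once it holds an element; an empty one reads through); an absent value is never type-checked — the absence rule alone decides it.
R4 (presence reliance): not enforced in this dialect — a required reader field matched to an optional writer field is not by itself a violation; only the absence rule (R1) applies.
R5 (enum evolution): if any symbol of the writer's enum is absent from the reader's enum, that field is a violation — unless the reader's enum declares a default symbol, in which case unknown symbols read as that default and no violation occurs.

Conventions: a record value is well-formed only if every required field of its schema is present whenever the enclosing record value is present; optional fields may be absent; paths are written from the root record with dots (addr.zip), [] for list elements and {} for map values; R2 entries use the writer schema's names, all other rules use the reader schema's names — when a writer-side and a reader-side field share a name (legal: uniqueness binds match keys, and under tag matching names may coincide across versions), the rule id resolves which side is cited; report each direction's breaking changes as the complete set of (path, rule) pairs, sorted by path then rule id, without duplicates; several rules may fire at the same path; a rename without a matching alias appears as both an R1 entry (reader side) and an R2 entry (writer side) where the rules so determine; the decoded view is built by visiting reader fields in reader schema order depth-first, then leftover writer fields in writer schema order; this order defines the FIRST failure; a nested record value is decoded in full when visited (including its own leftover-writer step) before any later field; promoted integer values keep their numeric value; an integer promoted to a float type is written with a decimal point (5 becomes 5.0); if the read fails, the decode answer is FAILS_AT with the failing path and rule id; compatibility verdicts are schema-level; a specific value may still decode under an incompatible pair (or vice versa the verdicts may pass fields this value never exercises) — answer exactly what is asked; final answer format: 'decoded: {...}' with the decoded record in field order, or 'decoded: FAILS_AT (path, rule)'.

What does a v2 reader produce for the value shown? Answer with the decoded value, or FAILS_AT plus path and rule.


the writer's type comes first in each Order pair
decode walk for Order under reader schema v2:
  severity := "MID"
  codes := [5, 1]
  contact := null (not supplied -> null)
  blob := 0x1A2B
  => decoded: {"severity": "MID", "codes": [5, 1], "contact": null, "blob": 0x1A2B}
checking off the Order differences that do not matter here:
  added field avatar to record Address: optional bytes, tag 20 (in v2 it sits immediately before street) -> schema-level compatibility only; this Order value's decode is unchanged
  field archived in record Address: type bool changed to bytes (its default is dropped) -> schema-level compatibility only; this Order value's decode is unchanged
  field blob in record Order: required changed to optional -> schema-level compatibility only; this Order value's decode is unchanged
  added field blob to record Address: required bytes, tag 7, default 0xBEEF (in v2 it sits immediately before street) -> schema-level compatibility only; this Order value's decode is unchanged
  field street in record Address: type string changed to bytes -> schema-level compatibility only; this Order value's decode is unchanged

decoded: {"severity": "MID", "codes": [5, 1], "contact": null, "blob": 0x1A2B}


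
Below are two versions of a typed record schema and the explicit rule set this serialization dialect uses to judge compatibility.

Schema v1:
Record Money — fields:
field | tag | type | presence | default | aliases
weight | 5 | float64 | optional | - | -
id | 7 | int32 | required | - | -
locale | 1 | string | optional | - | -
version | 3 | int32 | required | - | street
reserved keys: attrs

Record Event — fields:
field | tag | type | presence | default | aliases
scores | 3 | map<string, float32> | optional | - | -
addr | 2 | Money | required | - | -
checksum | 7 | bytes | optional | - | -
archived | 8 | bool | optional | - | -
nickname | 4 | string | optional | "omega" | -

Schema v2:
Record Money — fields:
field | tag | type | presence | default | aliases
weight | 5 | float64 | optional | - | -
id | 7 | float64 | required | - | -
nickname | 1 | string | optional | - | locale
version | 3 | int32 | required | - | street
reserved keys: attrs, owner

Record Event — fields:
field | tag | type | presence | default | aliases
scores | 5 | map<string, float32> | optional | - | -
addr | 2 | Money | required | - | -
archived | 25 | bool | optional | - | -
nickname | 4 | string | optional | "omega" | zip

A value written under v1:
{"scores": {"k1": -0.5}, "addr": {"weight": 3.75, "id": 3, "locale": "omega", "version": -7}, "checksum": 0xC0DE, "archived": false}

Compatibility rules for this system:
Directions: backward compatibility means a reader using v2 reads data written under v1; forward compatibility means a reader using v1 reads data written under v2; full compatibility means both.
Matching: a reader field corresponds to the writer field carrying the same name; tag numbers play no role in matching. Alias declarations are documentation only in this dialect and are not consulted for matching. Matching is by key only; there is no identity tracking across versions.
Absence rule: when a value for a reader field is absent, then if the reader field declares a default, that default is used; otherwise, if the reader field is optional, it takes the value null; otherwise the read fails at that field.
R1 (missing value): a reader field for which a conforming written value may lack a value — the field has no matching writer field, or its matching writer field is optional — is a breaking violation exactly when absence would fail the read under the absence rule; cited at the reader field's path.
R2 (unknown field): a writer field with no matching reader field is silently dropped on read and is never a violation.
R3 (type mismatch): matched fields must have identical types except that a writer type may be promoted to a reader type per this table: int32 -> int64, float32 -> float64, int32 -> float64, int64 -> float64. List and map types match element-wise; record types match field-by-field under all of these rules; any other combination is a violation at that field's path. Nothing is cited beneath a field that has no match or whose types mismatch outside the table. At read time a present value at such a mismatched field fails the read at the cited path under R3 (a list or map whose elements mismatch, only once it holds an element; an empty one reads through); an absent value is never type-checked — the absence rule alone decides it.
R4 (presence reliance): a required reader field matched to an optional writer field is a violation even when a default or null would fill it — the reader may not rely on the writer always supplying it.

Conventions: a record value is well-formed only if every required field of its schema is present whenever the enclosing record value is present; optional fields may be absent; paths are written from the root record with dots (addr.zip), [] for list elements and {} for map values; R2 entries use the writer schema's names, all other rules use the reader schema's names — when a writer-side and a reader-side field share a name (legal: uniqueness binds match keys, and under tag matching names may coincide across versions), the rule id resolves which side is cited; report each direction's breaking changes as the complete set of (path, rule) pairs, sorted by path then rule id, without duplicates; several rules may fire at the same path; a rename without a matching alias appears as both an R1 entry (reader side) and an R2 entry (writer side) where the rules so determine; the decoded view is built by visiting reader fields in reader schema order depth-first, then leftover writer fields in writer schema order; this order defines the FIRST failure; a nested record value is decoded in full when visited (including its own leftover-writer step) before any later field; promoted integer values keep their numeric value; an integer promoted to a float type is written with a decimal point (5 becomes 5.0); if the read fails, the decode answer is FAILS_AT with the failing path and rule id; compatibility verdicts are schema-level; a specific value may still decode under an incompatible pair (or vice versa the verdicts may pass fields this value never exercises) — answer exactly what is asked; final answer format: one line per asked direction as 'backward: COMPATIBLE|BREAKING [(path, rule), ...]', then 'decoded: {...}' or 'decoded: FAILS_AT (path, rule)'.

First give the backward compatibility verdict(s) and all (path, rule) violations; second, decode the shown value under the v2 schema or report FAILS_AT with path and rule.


each type pair in Event: writer, then reader
backward analysis of Event with v2 as reader and v1 as writer:
  scores: map<string, float32> -> map<string, float32>, writer optional; from scores
  addr: Money -> Money, writer required; from addr
  archived: bool -> bool, writer optional; from archived
  nickname: string -> string, writer optional; from nickname
  checksum (writer side), unknown to reader
  addr.weight: float64 -> float64, writer optional; from addr.weight
  addr.id: int32 -> float64, writer required; from addr.id
  no writer field matches reader addr.nickname
  addr.version: int32 -> int32, writer required; from addr.version
  addr.locale (writer side), unknown to reader
  => backward: COMPATIBLE
decoding the Event value with the v2 reader:
  scores := {"k1": -0.5}
  addr.weight := 3.75
  addr.id := 3.0 (int32 -> float64)
  addr.nickname := null (absent, optional -> null)
  addr.version := -7
  writer addr.locale: unknown -> dropped
  archived := false
  nickname := "omega" (absent -> default)
  writer checksum: unknown -> dropped
  => decoded: {"scores": {"k1": -0.5}, "addr": {"weight": 3.75, "id": 3.0, "nickname": null, "version": -7}, "archived": false, "nickname": "omega"}
ruling out the remaining Event differences:
  field id in record Money: type int32 changed to float64 -> matters only for Event's forward compatibility — outside the asked direction
  field scores in record Event: tag 3 changed to 5 -> triggers nothing under Event's printed rules — same verdict
  field archived in record Event: tag 8 changed to 25 -> triggers nothing under Event's printed rules — same verdict

backward: COMPATIBLE []; decoded: {"scores": {"k1": -0.5}, "addr": {"weight": 3.75, "id": 3.0, "nickname": null, "version": -7}, "archived": false, "nickname": "omega"}


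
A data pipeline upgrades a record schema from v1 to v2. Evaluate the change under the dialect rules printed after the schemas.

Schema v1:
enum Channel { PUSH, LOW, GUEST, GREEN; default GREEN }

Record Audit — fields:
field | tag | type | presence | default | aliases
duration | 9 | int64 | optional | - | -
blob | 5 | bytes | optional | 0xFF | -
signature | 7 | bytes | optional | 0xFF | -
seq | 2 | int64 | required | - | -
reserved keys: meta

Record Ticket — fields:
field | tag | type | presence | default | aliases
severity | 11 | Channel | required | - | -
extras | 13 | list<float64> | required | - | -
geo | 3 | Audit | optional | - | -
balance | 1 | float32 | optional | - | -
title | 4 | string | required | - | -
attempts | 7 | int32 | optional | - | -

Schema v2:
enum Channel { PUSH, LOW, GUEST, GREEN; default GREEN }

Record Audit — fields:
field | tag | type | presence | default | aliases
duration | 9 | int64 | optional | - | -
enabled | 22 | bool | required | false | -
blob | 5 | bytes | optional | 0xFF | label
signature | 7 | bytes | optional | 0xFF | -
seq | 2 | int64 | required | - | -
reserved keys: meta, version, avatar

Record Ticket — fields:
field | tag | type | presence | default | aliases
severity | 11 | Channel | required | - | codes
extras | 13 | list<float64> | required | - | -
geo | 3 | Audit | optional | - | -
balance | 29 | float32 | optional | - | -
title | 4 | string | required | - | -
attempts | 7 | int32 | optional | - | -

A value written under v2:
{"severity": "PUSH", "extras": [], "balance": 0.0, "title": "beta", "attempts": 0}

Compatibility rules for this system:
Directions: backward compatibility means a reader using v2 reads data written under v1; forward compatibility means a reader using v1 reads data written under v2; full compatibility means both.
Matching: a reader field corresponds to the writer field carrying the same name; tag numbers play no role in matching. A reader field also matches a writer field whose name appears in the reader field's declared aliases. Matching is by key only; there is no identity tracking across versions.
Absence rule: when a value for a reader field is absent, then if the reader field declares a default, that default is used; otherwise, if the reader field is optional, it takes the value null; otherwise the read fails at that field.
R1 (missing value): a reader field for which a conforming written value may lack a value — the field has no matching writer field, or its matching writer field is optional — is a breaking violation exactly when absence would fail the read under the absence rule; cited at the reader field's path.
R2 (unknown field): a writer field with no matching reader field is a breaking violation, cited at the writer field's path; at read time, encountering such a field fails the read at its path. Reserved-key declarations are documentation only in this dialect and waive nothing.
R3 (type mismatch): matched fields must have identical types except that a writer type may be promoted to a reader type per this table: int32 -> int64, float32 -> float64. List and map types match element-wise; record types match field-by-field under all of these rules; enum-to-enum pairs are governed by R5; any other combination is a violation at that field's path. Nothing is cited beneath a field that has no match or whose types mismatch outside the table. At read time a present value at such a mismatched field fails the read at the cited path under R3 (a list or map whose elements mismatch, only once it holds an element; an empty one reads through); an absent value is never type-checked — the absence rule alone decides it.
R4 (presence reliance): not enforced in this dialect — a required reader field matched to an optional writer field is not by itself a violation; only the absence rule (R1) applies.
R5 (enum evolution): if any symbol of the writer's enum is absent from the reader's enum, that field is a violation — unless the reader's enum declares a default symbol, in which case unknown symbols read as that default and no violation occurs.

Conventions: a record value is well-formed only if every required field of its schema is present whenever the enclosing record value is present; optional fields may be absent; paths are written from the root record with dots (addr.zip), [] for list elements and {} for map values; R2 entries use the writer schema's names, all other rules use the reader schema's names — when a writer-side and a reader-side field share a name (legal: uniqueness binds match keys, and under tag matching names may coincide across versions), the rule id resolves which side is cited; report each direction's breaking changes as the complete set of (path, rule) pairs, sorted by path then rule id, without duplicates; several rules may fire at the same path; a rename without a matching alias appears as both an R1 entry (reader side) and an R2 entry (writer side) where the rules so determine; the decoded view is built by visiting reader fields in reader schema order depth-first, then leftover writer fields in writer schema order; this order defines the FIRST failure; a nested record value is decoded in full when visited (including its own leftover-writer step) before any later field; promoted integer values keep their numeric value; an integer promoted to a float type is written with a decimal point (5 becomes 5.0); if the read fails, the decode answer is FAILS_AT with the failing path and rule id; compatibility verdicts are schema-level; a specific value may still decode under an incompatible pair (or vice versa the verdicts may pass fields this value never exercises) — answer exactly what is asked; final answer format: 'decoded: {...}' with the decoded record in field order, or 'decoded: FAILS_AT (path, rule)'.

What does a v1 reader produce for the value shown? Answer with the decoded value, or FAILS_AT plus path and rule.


arrows below run writer -> reader for Ticket
decoding the Ticket value with the v1 reader:
  severity := "PUSH"
  extras := []
  geo := null (not supplied -> null)
  balance := 0.0
  title := "beta"
  attempts := 0
  => decoded: {"severity": "PUSH", "extras": [], "geo": null, "balance": 0.0, "title": "beta", "attempts": 0}
checking off the Ticket differences that do not matter here:
  added field enabled to record Audit: required bool, tag 22, default false (in v2 it sits immediately before blob) -> shifts the Ticket verdicts, not this decode
  field balance in record Ticket: tag 1 changed to 29 -> fires no rule on Ticket under this dialect and leaves the result unchanged

decoded: {"severity": "PUSH", "extras": [], "geo": null, "balance": 0.0, "title": "beta", "attempts": 0}


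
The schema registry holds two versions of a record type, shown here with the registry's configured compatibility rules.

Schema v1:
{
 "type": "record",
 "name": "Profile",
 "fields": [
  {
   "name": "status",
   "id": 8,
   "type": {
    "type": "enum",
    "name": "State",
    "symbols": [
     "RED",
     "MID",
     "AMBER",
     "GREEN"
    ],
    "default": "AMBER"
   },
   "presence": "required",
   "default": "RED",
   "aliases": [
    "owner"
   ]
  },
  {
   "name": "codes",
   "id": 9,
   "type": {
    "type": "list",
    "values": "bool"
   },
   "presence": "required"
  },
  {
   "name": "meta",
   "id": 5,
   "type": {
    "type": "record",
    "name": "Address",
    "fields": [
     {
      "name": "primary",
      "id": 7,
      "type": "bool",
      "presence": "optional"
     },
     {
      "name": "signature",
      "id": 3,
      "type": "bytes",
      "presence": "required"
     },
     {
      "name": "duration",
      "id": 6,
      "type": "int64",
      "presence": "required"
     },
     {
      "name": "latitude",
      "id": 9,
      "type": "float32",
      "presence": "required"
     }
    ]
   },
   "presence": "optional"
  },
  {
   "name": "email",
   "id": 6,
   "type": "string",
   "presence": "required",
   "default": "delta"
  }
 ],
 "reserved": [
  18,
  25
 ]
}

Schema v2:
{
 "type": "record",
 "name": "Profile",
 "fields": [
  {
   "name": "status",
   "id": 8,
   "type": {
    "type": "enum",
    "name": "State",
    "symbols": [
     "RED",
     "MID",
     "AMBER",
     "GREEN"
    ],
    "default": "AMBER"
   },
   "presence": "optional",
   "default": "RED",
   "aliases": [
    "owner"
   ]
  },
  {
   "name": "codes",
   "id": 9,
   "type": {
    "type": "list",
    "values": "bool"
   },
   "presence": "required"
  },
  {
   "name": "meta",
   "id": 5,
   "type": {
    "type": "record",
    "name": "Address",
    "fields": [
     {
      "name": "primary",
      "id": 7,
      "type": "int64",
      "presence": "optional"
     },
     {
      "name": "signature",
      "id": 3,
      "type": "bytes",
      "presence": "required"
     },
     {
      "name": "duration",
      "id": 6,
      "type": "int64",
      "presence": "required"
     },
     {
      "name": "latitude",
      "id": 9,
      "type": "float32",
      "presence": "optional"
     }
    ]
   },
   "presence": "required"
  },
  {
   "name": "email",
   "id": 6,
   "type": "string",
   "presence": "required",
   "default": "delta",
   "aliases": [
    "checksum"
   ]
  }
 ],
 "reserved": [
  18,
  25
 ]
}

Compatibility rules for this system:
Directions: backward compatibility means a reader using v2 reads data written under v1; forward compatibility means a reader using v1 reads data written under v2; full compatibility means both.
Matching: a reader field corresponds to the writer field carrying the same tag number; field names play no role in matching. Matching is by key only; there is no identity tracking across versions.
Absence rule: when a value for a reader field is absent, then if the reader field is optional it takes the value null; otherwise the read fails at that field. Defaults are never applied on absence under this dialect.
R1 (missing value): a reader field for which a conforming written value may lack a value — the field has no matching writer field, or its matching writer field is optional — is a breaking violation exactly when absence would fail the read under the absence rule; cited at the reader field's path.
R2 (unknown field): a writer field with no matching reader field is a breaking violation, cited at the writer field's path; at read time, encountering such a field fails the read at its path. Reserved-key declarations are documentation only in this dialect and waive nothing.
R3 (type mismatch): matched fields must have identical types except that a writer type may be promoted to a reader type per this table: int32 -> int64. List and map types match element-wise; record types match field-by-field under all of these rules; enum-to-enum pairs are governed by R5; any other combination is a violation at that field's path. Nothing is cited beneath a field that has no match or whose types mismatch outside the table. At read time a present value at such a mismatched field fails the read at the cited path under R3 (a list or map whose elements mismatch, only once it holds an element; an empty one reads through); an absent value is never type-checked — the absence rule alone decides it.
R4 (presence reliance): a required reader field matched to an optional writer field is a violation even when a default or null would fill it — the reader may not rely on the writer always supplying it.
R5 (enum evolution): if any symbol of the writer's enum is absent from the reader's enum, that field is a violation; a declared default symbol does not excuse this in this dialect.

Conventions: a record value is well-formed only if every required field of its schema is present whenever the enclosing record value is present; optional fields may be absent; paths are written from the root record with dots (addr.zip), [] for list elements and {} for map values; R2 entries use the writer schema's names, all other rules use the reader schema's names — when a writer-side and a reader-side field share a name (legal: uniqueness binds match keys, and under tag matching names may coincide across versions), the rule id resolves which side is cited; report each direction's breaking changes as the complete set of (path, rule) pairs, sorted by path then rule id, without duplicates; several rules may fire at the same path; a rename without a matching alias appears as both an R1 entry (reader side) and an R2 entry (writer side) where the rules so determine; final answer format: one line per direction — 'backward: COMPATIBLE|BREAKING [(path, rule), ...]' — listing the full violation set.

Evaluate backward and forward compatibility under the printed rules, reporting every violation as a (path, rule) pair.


backward: BREAKING [(meta, R1), (meta, R4), (meta.primary, R3)]; forward: BREAKING [(meta.latitude, R1), (meta.latitude, R4), (meta.primary, R3), (status, R1), (status, R4)]

arrows below run writer -> reader for Profile
backward analysis of Profile with v2 as reader and v1 as writer:
  status: paired with writer status (State -> State; writer required)
  codes: paired with writer codes (list<bool> -> list<bool>; writer required)
  meta: paired with writer meta (Address -> Address; writer optional)
  email: paired with writer email (string -> string; writer required)
  meta.primary: paired with writer meta.primary (bool -> int64; writer optional)
  meta.signature: paired with writer meta.signature (bytes -> bytes; writer required)
  meta.duration: paired with writer meta.duration (int64 -> int64; writer required)
  meta.latitude: paired with writer meta.latitude (float32 -> float32; writer required)
  R1 fires at meta
  R4 fires at meta
  R3 fires at meta.primary
  backward on Profile therefore BREAKING (3)
forward analysis of Profile with v1 as reader and v2 as writer:
  status: paired with writer status (State -> State; writer optional)
  codes: paired with writer codes (list<bool> -> list<bool>; writer required)
  meta: paired with writer meta (Address -> Address; writer required)
  email: paired with writer email (string -> string; writer required)
  meta.primary: paired with writer meta.primary (int64 -> bool; writer optional)
  meta.signature: paired with writer meta.signature (bytes -> bytes; writer required)
  meta.duration: paired with writer meta.duration (int64 -> int64; writer required)
  meta.latitude: paired with writer meta.latitude (float32 -> float32; writer optional)
  R1 fires at meta.latitude
  R4 fires at meta.latitude
  R3 fires at meta.primary
  R1 fires at status
  R4 fires at status
  forward on Profile therefore BREAKING (5)


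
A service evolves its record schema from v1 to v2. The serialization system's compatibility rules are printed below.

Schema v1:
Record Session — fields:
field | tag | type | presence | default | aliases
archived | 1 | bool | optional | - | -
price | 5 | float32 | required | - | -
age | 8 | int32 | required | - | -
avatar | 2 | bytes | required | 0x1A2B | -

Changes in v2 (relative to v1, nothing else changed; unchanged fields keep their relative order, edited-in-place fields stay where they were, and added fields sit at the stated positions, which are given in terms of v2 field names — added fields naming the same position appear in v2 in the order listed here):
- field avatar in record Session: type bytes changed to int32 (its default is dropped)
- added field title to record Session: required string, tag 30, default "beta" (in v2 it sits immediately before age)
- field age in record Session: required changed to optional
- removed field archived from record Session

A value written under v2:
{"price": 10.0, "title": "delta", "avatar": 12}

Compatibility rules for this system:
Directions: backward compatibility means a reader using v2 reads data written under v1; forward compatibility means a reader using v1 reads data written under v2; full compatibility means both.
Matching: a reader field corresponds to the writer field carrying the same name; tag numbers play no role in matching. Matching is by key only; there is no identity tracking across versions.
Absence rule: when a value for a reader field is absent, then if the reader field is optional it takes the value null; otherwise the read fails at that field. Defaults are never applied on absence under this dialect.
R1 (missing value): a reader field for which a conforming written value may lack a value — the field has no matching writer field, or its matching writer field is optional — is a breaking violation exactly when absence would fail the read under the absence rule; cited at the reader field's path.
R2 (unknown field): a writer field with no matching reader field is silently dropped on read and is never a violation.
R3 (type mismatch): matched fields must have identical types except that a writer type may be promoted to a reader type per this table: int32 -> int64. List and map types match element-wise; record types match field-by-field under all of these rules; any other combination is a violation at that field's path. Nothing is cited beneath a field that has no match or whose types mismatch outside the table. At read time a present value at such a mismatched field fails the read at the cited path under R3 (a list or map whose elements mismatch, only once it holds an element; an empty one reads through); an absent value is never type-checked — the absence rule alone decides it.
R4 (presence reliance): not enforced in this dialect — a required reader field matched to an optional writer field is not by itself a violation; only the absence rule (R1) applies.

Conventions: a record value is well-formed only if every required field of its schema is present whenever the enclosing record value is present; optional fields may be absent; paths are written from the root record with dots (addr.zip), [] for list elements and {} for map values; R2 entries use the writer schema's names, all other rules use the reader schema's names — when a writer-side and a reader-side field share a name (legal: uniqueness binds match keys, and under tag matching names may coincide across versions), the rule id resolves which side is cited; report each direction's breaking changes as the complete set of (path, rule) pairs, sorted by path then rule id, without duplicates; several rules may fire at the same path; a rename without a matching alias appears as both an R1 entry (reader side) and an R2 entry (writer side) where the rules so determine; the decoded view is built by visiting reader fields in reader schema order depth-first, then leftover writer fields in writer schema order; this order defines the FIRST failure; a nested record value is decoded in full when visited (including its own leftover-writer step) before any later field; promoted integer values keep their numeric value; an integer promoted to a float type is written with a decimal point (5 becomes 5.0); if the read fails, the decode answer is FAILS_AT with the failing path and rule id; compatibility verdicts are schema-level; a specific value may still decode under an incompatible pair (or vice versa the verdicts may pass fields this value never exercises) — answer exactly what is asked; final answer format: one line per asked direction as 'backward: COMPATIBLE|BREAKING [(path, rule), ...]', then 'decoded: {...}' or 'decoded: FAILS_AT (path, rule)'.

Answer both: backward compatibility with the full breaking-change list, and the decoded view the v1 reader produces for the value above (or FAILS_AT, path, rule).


arrows below run writer -> reader for Session
checking backward for Session: reader v2 against writer v1:
  float32 -> float32, writer required: price aligns to price
  title: no writer-side match
  int32 -> int32, writer required: age aligns to age
  bytes -> int32, writer required: avatar aligns to avatar
  writer archived: unknown to reader
  rule R3 violated at avatar
  rule R1 violated at title
  backward on Session therefore BREAKING (2)
decode (reader v1):
  archived := null (missing; optional => null)
  price := 10.0
  read fails at age under R1 (no fill)
  => FAILS_AT (age, R1)
remaining Session differences; none change what is asked:
  removed field archived from record Session -> inert for the asked Session verdict: nothing fires

backward: BREAKING [(avatar, R3), (title, R1)]; decoded: FAILS_AT (age, R1)
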